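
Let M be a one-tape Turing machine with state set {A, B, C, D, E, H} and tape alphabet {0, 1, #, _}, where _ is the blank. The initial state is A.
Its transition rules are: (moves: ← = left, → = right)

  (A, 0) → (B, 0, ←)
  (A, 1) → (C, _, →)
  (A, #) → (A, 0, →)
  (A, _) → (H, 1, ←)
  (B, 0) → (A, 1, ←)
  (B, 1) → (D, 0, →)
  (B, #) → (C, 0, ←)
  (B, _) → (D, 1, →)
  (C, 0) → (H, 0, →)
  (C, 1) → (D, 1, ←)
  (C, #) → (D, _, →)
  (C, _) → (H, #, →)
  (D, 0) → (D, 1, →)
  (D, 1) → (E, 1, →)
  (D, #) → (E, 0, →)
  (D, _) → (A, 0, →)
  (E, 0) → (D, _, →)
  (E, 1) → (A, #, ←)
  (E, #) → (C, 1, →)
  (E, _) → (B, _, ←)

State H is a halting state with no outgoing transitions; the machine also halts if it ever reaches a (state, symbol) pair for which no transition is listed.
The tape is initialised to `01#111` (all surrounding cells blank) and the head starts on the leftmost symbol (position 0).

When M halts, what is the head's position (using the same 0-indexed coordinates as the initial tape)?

6

state=A head=0 tape=_[0]1#111__   (A,0)→(B,0,←)
state=B head=-1 tape=[_]01#111__   (B,_)→(D,1,→)
state=D head=0 tape=1[0]1#111__   (D,0)→(D,1,→)
state=D head=1 tape=11[1]#111__   (D,1)→(E,1,→)
state=E head=2 tape=111[#]111__   (E,#)→(C,1,→)
state=C head=3 tape=1111[1]11__   (C,1)→(D,1,←)
state=D head=2 tape=111[1]111__   (D,1)→(E,1,→)
state=E head=3 tape=1111[1]11__   (E,1)→(A,#,←)
state=A head=2 tape=111[1]#11__   (A,1)→(C,_,→)
state=C head=3 tape=111_[#]11__   (C,#)→(D,_,→)
state=D head=4 tape=111__[1]1__   (D,1)→(E,1,→)
state=E head=5 tape=111__1[1]__   (E,1)→(A,#,←)
state=A head=4 tape=111__[1]#__   (A,1)→(C,_,→)
state=C head=5 tape=111___[#]__   (C,#)→(D,_,→)
state=D head=6 tape=111____[_]_   (D,_)→(A,0,→)
state=A head=7 tape=111____0[_]   (A,_)→(H,1,←)
state=H head=6 tape=111____[0]1
At halt the head is at cell 6.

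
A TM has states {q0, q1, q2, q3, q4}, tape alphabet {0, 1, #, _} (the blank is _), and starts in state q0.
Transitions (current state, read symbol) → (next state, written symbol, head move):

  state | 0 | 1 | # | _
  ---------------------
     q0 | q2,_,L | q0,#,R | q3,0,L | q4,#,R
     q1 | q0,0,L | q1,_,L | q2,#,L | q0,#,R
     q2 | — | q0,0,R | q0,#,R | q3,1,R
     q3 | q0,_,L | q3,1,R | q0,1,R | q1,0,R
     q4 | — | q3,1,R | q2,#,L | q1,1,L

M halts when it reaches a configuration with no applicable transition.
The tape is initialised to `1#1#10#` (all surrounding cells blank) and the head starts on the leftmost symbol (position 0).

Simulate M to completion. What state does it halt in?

state=q0 head=0 tape=[1]#1#10#_   (q0,1)→(q0,#,R)
state=q0 head=1 tape=#[#]1#10#_   (q0,#)→(q3,0,L)
state=q3 head=0 tape=[#]01#10#_   (q3,#)→(q0,1,R)
state=q0 head=1 tape=1[0]1#10#_   (q0,0)→(q2,_,L)
state=q2 head=0 tape=[1]_1#10#_   (q2,1)→(q0,0,R)
state=q0 head=1 tape=0[_]1#10#_   (q0,_)→(q4,#,R)
state=q4 head=2 tape=0#[1]#10#_   (q4,1)→(q3,1,R)
state=q3 head=3 tape=0#1[#]10#_   (q3,#)→(q0,1,R)
state=q0 head=4 tape=0#11[1]0#_   (q0,1)→(q0,#,R)
state=q0 head=5 tape=0#11#[0]#_   (q0,0)→(q2,_,L)
state=q2 head=4 tape=0#11[#]_#_   (q2,#)→(q0,#,R)
state=q0 head=5 tape=0#11#[_]#_   (q0,_)→(q4,#,R)
state=q4 head=6 tape=0#11##[#]_   (q4,#)→(q2,#,L)
state=q2 head=5 tape=0#11#[#]#_   (q2,#)→(q0,#,R)
state=q0 head=6 tape=0#11##[#]_   (q0,#)→(q3,0,L)
state=q3 head=5 tape=0#11#[#]0_   (q3,#)→(q0,1,R)
state=q0 head=6 tape=0#11#1[0]_   (q0,0)→(q2,_,L)
state=q2 head=5 tape=0#11#[1]__   (q2,1)→(q0,0,R)
state=q0 head=6 tape=0#11#0[_]_   (q0,_)→(q4,#,R)
state=q4 head=7 tape=0#11#0#[_]   (q4,_)→(q1,1,L)
state=q1 head=6 tape=0#11#0[#]1   (q1,#)→(q2,#,L)
state=q2 head=5 tape=0#11#[0]#1
No transition is defined for (q2, 0); M halts in state q2.

q2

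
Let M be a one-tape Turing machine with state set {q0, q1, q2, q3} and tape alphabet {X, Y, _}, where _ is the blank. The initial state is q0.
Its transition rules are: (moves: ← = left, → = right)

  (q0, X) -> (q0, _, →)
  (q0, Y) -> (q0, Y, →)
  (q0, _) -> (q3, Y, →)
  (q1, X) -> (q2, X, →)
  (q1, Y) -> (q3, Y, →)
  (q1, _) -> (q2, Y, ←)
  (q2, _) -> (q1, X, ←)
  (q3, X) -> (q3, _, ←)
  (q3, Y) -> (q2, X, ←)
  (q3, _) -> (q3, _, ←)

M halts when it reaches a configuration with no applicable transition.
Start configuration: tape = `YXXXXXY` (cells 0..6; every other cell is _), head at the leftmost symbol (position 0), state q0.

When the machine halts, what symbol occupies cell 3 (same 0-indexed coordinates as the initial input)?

_

q0 | [Y]XXXXXY__   read Y → write Y, move →, go to q0
q0 | Y[X]XXXXY__   read X → write _, move →, go to q0
q0 | Y_[X]XXXY__   read X → write _, move →, go to q0
q0 | Y__[X]XXY__   read X → write _, move →, go to q0
q0 | Y___[X]XY__   read X → write _, move →, go to q0
q0 | Y____[X]Y__   read X → write _, move →, go to q0
q0 | Y_____[Y]__   read Y → write Y, move →, go to q0
q0 | Y_____Y[_]_   read _ → write Y, move →, go to q3
q3 | Y_____YY[_]   read _ → write _, move ←, go to q3
q3 | Y_____Y[Y]_   read Y → write X, move ←, go to q2
q2 | Y_____[Y]X_
Cell 3 holds _ when M halts.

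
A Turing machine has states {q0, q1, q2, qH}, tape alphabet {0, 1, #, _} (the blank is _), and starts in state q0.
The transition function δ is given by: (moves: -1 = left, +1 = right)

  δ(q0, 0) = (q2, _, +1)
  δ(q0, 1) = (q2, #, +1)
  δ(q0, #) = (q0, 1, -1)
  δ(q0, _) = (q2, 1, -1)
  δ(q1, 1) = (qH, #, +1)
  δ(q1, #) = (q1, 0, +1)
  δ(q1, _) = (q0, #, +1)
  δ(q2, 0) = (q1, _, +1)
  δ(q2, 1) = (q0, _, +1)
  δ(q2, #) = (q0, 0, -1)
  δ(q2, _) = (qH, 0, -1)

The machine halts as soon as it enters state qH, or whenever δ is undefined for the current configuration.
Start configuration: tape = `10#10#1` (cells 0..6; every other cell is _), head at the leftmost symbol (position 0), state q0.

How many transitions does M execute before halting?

state=q0 head=0 tape=[1]0#10#1   (q0,1)→(q2,#,+1)
state=q2 head=1 tape=#[0]#10#1   (q2,0)→(q1,_,+1)
state=q1 head=2 tape=#_[#]10#1   (q1,#)→(q1,0,+1)
state=q1 head=3 tape=#_0[1]0#1   (q1,1)→(qH,#,+1)
state=qH head=4 tape=#_0#[0]#1
M halts after 4 transitions.

4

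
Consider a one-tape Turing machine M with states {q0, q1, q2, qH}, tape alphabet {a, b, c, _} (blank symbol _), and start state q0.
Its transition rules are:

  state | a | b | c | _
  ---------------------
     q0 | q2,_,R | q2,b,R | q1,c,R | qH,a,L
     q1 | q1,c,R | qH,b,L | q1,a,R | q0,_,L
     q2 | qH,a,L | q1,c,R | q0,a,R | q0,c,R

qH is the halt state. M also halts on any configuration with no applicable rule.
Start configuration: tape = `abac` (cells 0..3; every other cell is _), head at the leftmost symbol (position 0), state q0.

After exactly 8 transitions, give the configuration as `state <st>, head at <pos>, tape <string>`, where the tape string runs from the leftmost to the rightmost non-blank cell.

q0 | [a]bac__   read a → write _, move R, go to q2
q2 | _[b]ac__   read b → write c, move R, go to q1
q1 | _c[a]c__   read a → write c, move R, go to q1
q1 | _cc[c]__   read c → write a, move R, go to q1
q1 | _cca[_]_   read _ → write _, move L, go to q0
q0 | _cc[a]__   read a → write _, move R, go to q2
q2 | _cc_[_]_   read _ → write c, move R, go to q0
q0 | _cc_c[_]   read _ → write a, move L, go to qH
qH | _cc_[c]a
After 8 steps: state qH, head at 4, tape cc_ca.

state qH, head at 4, tape cc_ca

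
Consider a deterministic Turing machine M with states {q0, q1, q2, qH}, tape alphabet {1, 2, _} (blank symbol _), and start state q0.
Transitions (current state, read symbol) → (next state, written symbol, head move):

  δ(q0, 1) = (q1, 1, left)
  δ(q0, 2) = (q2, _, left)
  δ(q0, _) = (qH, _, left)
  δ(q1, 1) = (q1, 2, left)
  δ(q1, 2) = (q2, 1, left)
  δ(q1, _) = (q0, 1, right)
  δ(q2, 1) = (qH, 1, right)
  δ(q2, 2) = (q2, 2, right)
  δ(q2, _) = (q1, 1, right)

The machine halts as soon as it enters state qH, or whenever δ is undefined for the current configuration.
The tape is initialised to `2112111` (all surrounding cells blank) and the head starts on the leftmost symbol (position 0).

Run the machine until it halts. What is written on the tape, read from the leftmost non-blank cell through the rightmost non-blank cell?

1_2112111

state=q0 head=0 tape=__[2]112111   (q0,2)→(q2,_,left)
state=q2 head=-1 tape=_[_]_112111   (q2,_)→(q1,1,right)
state=q1 head=0 tape=_1[_]112111   (q1,_)→(q0,1,right)
state=q0 head=1 tape=_11[1]12111   (q0,1)→(q1,1,left)
state=q1 head=0 tape=_1[1]112111   (q1,1)→(q1,2,left)
state=q1 head=-1 tape=_[1]2112111   (q1,1)→(q1,2,left)
state=q1 head=-2 tape=[_]22112111   (q1,_)→(q0,1,right)
state=q0 head=-1 tape=1[2]2112111   (q0,2)→(q2,_,left)
state=q2 head=-2 tape=[1]_2112111   (q2,1)→(qH,1,right)
state=qH head=-1 tape=1[_]2112111
The non-blank tape span at halt is 1_2112111.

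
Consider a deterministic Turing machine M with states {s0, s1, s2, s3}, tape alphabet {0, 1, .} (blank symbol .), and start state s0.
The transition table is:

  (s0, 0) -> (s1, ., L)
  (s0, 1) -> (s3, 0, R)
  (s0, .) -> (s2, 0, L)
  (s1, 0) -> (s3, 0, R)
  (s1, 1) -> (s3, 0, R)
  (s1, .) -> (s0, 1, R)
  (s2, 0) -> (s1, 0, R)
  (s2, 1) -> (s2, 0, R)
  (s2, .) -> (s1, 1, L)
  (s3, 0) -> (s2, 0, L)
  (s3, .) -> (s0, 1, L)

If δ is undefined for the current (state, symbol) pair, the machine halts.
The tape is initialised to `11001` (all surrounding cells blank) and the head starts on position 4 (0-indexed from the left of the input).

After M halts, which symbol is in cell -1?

0

s0 | .1100[1].   read 1 → write 0, move R, go to s3
s3 | .11000[.]   read . → write 1, move L, go to s0
s0 | .1100[0]1   read 0 → write ., move L, go to s1
s1 | .110[0].1   read 0 → write 0, move R, go to s3
s3 | .1100[.]1   read . → write 1, move L, go to s0
s0 | .110[0]11   read 0 → write ., move L, go to s1
s1 | .11[0].11   read 0 → write 0, move R, go to s3
s3 | .110[.]11   read . → write 1, move L, go to s0
s0 | .11[0]111   read 0 → write ., move L, go to s1
s1 | .1[1].111   read 1 → write 0, move R, go to s3
s3 | .10[.]111   read . → write 1, move L, go to s0
s0 | .1[0]1111   read 0 → write ., move L, go to s1
s1 | .[1].1111   read 1 → write 0, move R, go to s3
s3 | .0[.]1111   read . → write 1, move L, go to s0
s0 | .[0]11111   read 0 → write ., move L, go to s1
s1 | [.].11111   read . → write 1, move R, go to s0
s0 | 1[.]11111   read . → write 0, move L, go to s2
s2 | [1]011111   read 1 → write 0, move R, go to s2
s2 | 0[0]11111   read 0 → write 0, move R, go to s1
s1 | 00[1]1111   read 1 → write 0, move R, go to s3
s3 | 000[1]111
Cell -1 holds 0 when M halts.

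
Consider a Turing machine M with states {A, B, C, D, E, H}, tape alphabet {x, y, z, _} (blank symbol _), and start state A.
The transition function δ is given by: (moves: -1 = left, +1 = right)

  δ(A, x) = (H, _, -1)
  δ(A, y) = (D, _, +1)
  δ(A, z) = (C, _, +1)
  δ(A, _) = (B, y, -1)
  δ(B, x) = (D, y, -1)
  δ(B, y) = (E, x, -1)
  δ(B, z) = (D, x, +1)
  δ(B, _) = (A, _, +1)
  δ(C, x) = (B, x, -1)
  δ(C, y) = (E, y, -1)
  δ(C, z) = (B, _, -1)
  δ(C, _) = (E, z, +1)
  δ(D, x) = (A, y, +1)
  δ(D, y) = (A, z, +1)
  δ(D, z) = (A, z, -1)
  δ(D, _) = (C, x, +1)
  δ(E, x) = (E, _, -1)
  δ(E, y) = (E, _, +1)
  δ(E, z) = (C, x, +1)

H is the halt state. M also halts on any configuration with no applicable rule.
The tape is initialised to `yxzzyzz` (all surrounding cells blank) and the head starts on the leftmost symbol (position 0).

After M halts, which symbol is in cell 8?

A | [y]xzzyzz___   read y → write _, move +1, go to D
D | _[x]zzyzz___   read x → write y, move +1, go to A
A | _y[z]zyzz___   read z → write _, move +1, go to C
C | _y_[z]yzz___   read z → write _, move -1, go to B
B | _y[_]_yzz___   read _ → write _, move +1, go to A
A | _y_[_]yzz___   read _ → write y, move -1, go to B
B | _y[_]yyzz___   read _ → write _, move +1, go to A
A | _y_[y]yzz___   read y → write _, move +1, go to D
D | _y__[y]zz___   read y → write z, move +1, go to A
A | _y__z[z]z___   read z → write _, move +1, go to C
C | _y__z_[z]___   read z → write _, move -1, go to B
B | _y__z[_]____   read _ → write _, move +1, go to A
A | _y__z_[_]___   read _ → write y, move -1, go to B
B | _y__z[_]y___   read _ → write _, move +1, go to A
A | _y__z_[y]___   read y → write _, move +1, go to D
D | _y__z__[_]__   read _ → write x, move +1, go to C
C | _y__z__x[_]_   read _ → write z, move +1, go to E
E | _y__z__xz[_]
Cell 8 holds z when M halts.

z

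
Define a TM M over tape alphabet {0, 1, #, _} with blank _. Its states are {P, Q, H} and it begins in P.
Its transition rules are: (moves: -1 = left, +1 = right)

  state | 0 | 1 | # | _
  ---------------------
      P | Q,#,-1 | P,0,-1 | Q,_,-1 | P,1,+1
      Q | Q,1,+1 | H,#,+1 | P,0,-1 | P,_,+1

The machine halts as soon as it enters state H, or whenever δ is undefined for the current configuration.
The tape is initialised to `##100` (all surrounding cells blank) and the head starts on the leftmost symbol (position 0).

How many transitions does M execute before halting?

state=P head=0 tape=_[#]#100   (P,#)→(Q,_,-1)
state=Q head=-1 tape=[_]_#100   (Q,_)→(P,_,+1)
state=P head=0 tape=_[_]#100   (P,_)→(P,1,+1)
state=P head=1 tape=_1[#]100   (P,#)→(Q,_,-1)
state=Q head=0 tape=_[1]_100   (Q,1)→(H,#,+1)
state=H head=1 tape=_#[_]100
M halts after 5 transitions.

5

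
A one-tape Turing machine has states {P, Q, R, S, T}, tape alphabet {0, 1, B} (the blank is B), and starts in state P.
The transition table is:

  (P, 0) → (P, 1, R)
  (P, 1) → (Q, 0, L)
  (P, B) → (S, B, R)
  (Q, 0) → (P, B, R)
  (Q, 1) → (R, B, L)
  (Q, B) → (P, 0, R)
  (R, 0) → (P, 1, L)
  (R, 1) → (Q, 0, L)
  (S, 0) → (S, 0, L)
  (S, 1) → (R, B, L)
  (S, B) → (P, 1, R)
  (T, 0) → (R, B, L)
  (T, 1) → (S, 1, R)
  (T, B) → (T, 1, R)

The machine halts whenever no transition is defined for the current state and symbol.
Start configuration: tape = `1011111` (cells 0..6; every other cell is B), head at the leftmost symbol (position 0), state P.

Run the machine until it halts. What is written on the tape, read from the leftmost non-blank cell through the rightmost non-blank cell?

0B0111

P | B[1]011111   read 1 → write 0, move L, go to Q
Q | [B]0011111   read B → write 0, move R, go to P
P | 0[0]011111   read 0 → write 1, move R, go to P
P | 01[0]11111   read 0 → write 1, move R, go to P
P | 011[1]1111   read 1 → write 0, move L, go to Q
Q | 01[1]01111   read 1 → write B, move L, go to R
R | 0[1]B01111   read 1 → write 0, move L, go to Q
Q | [0]0B01111   read 0 → write B, move R, go to P
P | B[0]B01111   read 0 → write 1, move R, go to P
P | B1[B]01111   read B → write B, move R, go to S
S | B1B[0]1111   read 0 → write 0, move L, go to S
S | B1[B]01111   read B → write 1, move R, go to P
P | B11[0]1111   read 0 → write 1, move R, go to P
P | B111[1]111   read 1 → write 0, move L, go to Q
Q | B11[1]0111   read 1 → write B, move L, go to R
R | B1[1]B0111   read 1 → write 0, move L, go to Q
Q | B[1]0B0111   read 1 → write B, move L, go to R
R | [B]B0B0111
The non-blank tape span at halt is 0B0111.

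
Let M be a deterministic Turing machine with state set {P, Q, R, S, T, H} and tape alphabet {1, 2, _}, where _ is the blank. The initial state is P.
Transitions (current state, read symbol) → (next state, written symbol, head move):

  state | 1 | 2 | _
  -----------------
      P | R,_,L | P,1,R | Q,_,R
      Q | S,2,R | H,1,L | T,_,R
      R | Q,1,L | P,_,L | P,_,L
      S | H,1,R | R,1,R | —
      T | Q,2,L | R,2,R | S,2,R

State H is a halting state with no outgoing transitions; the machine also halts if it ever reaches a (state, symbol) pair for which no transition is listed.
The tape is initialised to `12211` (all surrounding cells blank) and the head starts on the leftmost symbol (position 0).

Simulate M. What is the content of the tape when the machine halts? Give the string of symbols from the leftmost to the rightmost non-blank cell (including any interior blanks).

2_11

state=P head=0 tape=__[1]2211   (P,1)→(R,_,L)
state=R head=-1 tape=_[_]_2211   (R,_)→(P,_,L)
state=P head=-2 tape=[_]__2211   (P,_)→(Q,_,R)
state=Q head=-1 tape=_[_]_2211   (Q,_)→(T,_,R)
state=T head=0 tape=__[_]2211   (T,_)→(S,2,R)
state=S head=1 tape=__2[2]211   (S,2)→(R,1,R)
state=R head=2 tape=__21[2]11   (R,2)→(P,_,L)
state=P head=1 tape=__2[1]_11   (P,1)→(R,_,L)
state=R head=0 tape=__[2]__11   (R,2)→(P,_,L)
state=P head=-1 tape=_[_]___11   (P,_)→(Q,_,R)
state=Q head=0 tape=__[_]__11   (Q,_)→(T,_,R)
state=T head=1 tape=___[_]_11   (T,_)→(S,2,R)
state=S head=2 tape=___2[_]11
The non-blank tape span at halt is 2_11.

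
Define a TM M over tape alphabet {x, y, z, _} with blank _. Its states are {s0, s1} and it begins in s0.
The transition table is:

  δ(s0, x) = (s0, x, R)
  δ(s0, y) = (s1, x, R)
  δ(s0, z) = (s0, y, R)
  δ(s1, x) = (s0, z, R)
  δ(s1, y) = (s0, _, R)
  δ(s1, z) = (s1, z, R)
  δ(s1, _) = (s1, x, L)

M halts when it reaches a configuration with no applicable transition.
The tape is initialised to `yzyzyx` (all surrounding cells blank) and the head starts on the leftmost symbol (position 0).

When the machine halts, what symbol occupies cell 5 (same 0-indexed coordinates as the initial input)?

state=s0 head=0 tape=[y]zyzyx_   (s0,y)→(s1,x,R)
state=s1 head=1 tape=x[z]yzyx_   (s1,z)→(s1,z,R)
state=s1 head=2 tape=xz[y]zyx_   (s1,y)→(s0,_,R)
state=s0 head=3 tape=xz_[z]yx_   (s0,z)→(s0,y,R)
state=s0 head=4 tape=xz_y[y]x_   (s0,y)→(s1,x,R)
state=s1 head=5 tape=xz_yx[x]_   (s1,x)→(s0,z,R)
state=s0 head=6 tape=xz_yxz[_]
Cell 5 holds z when M halts.

z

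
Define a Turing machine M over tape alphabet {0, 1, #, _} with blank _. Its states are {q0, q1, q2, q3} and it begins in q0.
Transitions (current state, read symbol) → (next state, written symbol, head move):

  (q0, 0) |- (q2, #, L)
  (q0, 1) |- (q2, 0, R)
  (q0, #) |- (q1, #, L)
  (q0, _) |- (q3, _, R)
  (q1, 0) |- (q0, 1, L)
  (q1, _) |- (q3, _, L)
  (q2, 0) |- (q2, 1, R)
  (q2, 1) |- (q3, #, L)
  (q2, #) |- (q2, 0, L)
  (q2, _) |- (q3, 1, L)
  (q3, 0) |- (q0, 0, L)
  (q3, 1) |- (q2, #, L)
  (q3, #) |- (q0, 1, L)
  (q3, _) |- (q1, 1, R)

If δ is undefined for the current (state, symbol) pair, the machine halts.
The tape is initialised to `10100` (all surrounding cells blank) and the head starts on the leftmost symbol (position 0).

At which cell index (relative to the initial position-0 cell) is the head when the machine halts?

0

state=q0 head=0 tape=_[1]0100   (q0,1)→(q2,0,R)
state=q2 head=1 tape=_0[0]100   (q2,0)→(q2,1,R)
state=q2 head=2 tape=_01[1]00   (q2,1)→(q3,#,L)
state=q3 head=1 tape=_0[1]#00   (q3,1)→(q2,#,L)
state=q2 head=0 tape=_[0]##00   (q2,0)→(q2,1,R)
state=q2 head=1 tape=_1[#]#00   (q2,#)→(q2,0,L)
state=q2 head=0 tape=_[1]0#00   (q2,1)→(q3,#,L)
state=q3 head=-1 tape=[_]#0#00   (q3,_)→(q1,1,R)
state=q1 head=0 tape=1[#]0#00
At halt the head is at cell 0.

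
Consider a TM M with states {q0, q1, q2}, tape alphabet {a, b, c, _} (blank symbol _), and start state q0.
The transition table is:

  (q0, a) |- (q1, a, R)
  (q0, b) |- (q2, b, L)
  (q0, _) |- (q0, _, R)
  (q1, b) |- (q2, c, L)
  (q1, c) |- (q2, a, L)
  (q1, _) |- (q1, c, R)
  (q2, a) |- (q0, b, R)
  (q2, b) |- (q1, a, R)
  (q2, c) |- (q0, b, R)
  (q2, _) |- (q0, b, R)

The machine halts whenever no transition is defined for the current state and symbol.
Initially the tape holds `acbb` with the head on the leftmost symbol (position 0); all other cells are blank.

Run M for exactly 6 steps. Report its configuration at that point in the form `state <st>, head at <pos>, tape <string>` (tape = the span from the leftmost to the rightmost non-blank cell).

state q0, head at 2, tape bbcb

q0 | [a]cbb   read a → write a, move R, go to q1
q1 | a[c]bb   read c → write a, move L, go to q2
q2 | [a]abb   read a → write b, move R, go to q0
q0 | b[a]bb   read a → write a, move R, go to q1
q1 | ba[b]b   read b → write c, move L, go to q2
q2 | b[a]cb   read a → write b, move R, go to q0
q0 | bb[c]b
After 6 steps: state q0, head at 2, tape bbcb.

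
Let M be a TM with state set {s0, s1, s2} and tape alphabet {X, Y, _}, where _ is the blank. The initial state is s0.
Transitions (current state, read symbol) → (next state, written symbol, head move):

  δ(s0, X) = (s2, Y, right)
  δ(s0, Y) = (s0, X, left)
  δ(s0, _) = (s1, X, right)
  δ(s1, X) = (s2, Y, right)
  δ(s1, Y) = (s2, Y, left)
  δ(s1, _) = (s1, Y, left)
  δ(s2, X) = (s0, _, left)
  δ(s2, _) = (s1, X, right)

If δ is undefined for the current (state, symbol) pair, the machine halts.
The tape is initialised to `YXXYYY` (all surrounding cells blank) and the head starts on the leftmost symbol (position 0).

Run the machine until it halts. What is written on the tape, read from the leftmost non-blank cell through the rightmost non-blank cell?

state=s0 head=0 tape=__[Y]XXYYY   (s0,Y)→(s0,X,left)
state=s0 head=-1 tape=_[_]XXXYYY   (s0,_)→(s1,X,right)
state=s1 head=0 tape=_X[X]XXYYY   (s1,X)→(s2,Y,right)
state=s2 head=1 tape=_XY[X]XYYY   (s2,X)→(s0,_,left)
state=s0 head=0 tape=_X[Y]_XYYY   (s0,Y)→(s0,X,left)
state=s0 head=-1 tape=_[X]X_XYYY   (s0,X)→(s2,Y,right)
state=s2 head=0 tape=_Y[X]_XYYY   (s2,X)→(s0,_,left)
state=s0 head=-1 tape=_[Y]__XYYY   (s0,Y)→(s0,X,left)
state=s0 head=-2 tape=[_]X__XYYY   (s0,_)→(s1,X,right)
state=s1 head=-1 tape=X[X]__XYYY   (s1,X)→(s2,Y,right)
state=s2 head=0 tape=XY[_]_XYYY   (s2,_)→(s1,X,right)
state=s1 head=1 tape=XYX[_]XYYY   (s1,_)→(s1,Y,left)
state=s1 head=0 tape=XY[X]YXYYY   (s1,X)→(s2,Y,right)
state=s2 head=1 tape=XYY[Y]XYYY
The non-blank tape span at halt is XYYYXYYY.

XYYYXYYY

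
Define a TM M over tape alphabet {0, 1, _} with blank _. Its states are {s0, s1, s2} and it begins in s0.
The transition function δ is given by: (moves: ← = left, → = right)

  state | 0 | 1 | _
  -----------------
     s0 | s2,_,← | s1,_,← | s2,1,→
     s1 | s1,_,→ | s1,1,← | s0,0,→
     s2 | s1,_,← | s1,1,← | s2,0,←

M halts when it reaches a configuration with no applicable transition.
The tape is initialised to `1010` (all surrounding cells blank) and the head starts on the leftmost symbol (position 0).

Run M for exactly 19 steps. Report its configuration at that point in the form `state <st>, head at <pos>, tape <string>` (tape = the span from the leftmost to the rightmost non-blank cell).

state s1, head at 1, tape 10

state=s0 head=0 tape=_[1]010   (s0,1)→(s1,_,←)
state=s1 head=-1 tape=[_]_010   (s1,_)→(s0,0,→)
state=s0 head=0 tape=0[_]010   (s0,_)→(s2,1,→)
state=s2 head=1 tape=01[0]10   (s2,0)→(s1,_,←)
state=s1 head=0 tape=0[1]_10   (s1,1)→(s1,1,←)
state=s1 head=-1 tape=[0]1_10   (s1,0)→(s1,_,→)
state=s1 head=0 tape=_[1]_10   (s1,1)→(s1,1,←)
state=s1 head=-1 tape=[_]1_10   (s1,_)→(s0,0,→)
state=s0 head=0 tape=0[1]_10   (s0,1)→(s1,_,←)
state=s1 head=-1 tape=[0]__10   (s1,0)→(s1,_,→)
state=s1 head=0 tape=_[_]_10   (s1,_)→(s0,0,→)
state=s0 head=1 tape=_0[_]10   (s0,_)→(s2,1,→)
state=s2 head=2 tape=_01[1]0   (s2,1)→(s1,1,←)
state=s1 head=1 tape=_0[1]10   (s1,1)→(s1,1,←)
state=s1 head=0 tape=_[0]110   (s1,0)→(s1,_,→)
state=s1 head=1 tape=__[1]10   (s1,1)→(s1,1,←)
state=s1 head=0 tape=_[_]110   (s1,_)→(s0,0,→)
state=s0 head=1 tape=_0[1]10   (s0,1)→(s1,_,←)
state=s1 head=0 tape=_[0]_10   (s1,0)→(s1,_,→)
state=s1 head=1 tape=__[_]10
After 19 steps: state s1, head at 1, tape 10.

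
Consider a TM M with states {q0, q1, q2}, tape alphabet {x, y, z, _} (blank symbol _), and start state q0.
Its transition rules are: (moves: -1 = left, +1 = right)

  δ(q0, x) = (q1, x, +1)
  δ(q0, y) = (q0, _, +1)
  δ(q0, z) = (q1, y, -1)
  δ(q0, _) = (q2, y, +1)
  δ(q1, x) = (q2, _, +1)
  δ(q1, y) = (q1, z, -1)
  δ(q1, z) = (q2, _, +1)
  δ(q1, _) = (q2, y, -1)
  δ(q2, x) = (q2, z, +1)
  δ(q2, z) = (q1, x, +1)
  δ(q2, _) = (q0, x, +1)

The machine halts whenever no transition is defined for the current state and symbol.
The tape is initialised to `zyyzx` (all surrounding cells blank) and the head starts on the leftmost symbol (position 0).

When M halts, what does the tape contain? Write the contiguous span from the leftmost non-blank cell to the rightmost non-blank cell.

state=q0 head=0 tape=__[z]yyzx_   (q0,z)→(q1,y,-1)
state=q1 head=-1 tape=_[_]yyyzx_   (q1,_)→(q2,y,-1)
state=q2 head=-2 tape=[_]yyyyzx_   (q2,_)→(q0,x,+1)
state=q0 head=-1 tape=x[y]yyyzx_   (q0,y)→(q0,_,+1)
state=q0 head=0 tape=x_[y]yyzx_   (q0,y)→(q0,_,+1)
state=q0 head=1 tape=x__[y]yzx_   (q0,y)→(q0,_,+1)
state=q0 head=2 tape=x___[y]zx_   (q0,y)→(q0,_,+1)
state=q0 head=3 tape=x____[z]x_   (q0,z)→(q1,y,-1)
state=q1 head=2 tape=x___[_]yx_   (q1,_)→(q2,y,-1)
state=q2 head=1 tape=x__[_]yyx_   (q2,_)→(q0,x,+1)
state=q0 head=2 tape=x__x[y]yx_   (q0,y)→(q0,_,+1)
state=q0 head=3 tape=x__x_[y]x_   (q0,y)→(q0,_,+1)
state=q0 head=4 tape=x__x__[x]_   (q0,x)→(q1,x,+1)
state=q1 head=5 tape=x__x__x[_]   (q1,_)→(q2,y,-1)
state=q2 head=4 tape=x__x__[x]y   (q2,x)→(q2,z,+1)
state=q2 head=5 tape=x__x__z[y]
The non-blank tape span at halt is x__x__zy.

x__x__zy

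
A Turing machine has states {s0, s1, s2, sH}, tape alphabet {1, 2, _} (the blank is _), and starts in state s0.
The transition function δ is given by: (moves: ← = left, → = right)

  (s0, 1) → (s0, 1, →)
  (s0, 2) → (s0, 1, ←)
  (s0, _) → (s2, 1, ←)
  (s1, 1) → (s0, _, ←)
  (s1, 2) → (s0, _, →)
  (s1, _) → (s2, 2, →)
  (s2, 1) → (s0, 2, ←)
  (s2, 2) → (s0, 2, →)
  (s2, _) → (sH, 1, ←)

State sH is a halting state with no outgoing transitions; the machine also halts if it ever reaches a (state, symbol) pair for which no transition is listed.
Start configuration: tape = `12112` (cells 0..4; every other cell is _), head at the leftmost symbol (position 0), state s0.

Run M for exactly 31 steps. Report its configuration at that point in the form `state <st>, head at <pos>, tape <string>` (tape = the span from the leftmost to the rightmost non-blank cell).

state=s0 head=0 tape=[1]2112____   (s0,1)→(s0,1,→)
state=s0 head=1 tape=1[2]112____   (s0,2)→(s0,1,←)
state=s0 head=0 tape=[1]1112____   (s0,1)→(s0,1,→)
state=s0 head=1 tape=1[1]112____   (s0,1)→(s0,1,→)
state=s0 head=2 tape=11[1]12____   (s0,1)→(s0,1,→)
state=s0 head=3 tape=111[1]2____   (s0,1)→(s0,1,→)
state=s0 head=4 tape=1111[2]____   (s0,2)→(s0,1,←)
state=s0 head=3 tape=111[1]1____   (s0,1)→(s0,1,→)
state=s0 head=4 tape=1111[1]____   (s0,1)→(s0,1,→)
state=s0 head=5 tape=11111[_]___   (s0,_)→(s2,1,←)
state=s2 head=4 tape=1111[1]1___   (s2,1)→(s0,2,←)
state=s0 head=3 tape=111[1]21___   (s0,1)→(s0,1,→)
state=s0 head=4 tape=1111[2]1___   (s0,2)→(s0,1,←)
state=s0 head=3 tape=111[1]11___   (s0,1)→(s0,1,→)
state=s0 head=4 tape=1111[1]1___   (s0,1)→(s0,1,→)
state=s0 head=5 tape=11111[1]___   (s0,1)→(s0,1,→)
state=s0 head=6 tape=111111[_]__   (s0,_)→(s2,1,←)
state=s2 head=5 tape=11111[1]1__   (s2,1)→(s0,2,←)
state=s0 head=4 tape=1111[1]21__   (s0,1)→(s0,1,→)
state=s0 head=5 tape=11111[2]1__   (s0,2)→(s0,1,←)
state=s0 head=4 tape=1111[1]11__   (s0,1)→(s0,1,→)
state=s0 head=5 tape=11111[1]1__   (s0,1)→(s0,1,→)
state=s0 head=6 tape=111111[1]__   (s0,1)→(s0,1,→)
state=s0 head=7 tape=1111111[_]_   (s0,_)→(s2,1,←)
state=s2 head=6 tape=111111[1]1_   (s2,1)→(s0,2,←)
state=s0 head=5 tape=11111[1]21_   (s0,1)→(s0,1,→)
state=s0 head=6 tape=111111[2]1_   (s0,2)→(s0,1,←)
state=s0 head=5 tape=11111[1]11_   (s0,1)→(s0,1,→)
state=s0 head=6 tape=111111[1]1_   (s0,1)→(s0,1,→)
state=s0 head=7 tape=1111111[1]_   (s0,1)→(s0,1,→)
state=s0 head=8 tape=11111111[_]   (s0,_)→(s2,1,←)
state=s2 head=7 tape=1111111[1]1
After 31 steps: state s2, head at 7, tape 111111111.

state s2, head at 7, tape 111111111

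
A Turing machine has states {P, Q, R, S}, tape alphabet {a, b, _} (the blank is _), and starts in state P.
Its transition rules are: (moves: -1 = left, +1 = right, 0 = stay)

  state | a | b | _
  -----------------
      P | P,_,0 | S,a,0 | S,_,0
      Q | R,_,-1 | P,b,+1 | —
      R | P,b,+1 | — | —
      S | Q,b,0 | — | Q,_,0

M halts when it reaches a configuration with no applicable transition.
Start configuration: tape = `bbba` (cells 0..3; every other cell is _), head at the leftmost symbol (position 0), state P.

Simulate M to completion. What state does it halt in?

P | [b]bba   read b → write a, move 0, go to S
S | [a]bba   read a → write b, move 0, go to Q
Q | [b]bba   read b → write b, move +1, go to P
P | b[b]ba   read b → write a, move 0, go to S
S | b[a]ba   read a → write b, move 0, go to Q
Q | b[b]ba   read b → write b, move +1, go to P
P | bb[b]a   read b → write a, move 0, go to S
S | bb[a]a   read a → write b, move 0, go to Q
Q | bb[b]a   read b → write b, move +1, go to P
P | bbb[a]   read a → write _, move 0, go to P
P | bbb[_]   read _ → write _, move 0, go to S
S | bbb[_]   read _ → write _, move 0, go to Q
Q | bbb[_]
No transition is defined for (Q, _); M halts in state Q.

Q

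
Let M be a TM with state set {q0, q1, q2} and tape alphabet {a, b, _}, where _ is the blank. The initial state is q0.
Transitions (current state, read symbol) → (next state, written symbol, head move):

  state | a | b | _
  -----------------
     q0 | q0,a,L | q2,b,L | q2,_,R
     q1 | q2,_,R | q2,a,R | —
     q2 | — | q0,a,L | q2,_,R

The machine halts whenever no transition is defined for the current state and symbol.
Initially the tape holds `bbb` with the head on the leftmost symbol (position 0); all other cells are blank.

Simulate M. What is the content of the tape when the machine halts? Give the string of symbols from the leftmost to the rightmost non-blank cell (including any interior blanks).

q0 | _[b]bb   read b → write b, move L, go to q2
q2 | [_]bbb   read _ → write _, move R, go to q2
q2 | _[b]bb   read b → write a, move L, go to q0
q0 | [_]abb   read _ → write _, move R, go to q2
q2 | _[a]bb
The non-blank tape span at halt is abb.

abb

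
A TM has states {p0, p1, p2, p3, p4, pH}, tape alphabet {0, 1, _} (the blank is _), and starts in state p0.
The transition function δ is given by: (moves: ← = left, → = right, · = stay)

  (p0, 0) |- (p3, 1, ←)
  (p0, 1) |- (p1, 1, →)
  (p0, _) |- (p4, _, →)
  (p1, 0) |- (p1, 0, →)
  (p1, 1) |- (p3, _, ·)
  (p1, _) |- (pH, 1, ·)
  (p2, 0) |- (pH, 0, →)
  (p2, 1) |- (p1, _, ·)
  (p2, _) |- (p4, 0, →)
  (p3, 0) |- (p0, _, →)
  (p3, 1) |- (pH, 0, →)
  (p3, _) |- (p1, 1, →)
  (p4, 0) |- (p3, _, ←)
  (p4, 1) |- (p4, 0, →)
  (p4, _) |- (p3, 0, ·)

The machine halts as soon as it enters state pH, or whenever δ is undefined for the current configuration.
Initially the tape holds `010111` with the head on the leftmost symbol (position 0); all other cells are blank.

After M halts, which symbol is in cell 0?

state=p0 head=0 tape=_[0]10111_   (p0,0)→(p3,1,←)
state=p3 head=-1 tape=[_]110111_   (p3,_)→(p1,1,→)
state=p1 head=0 tape=1[1]10111_   (p1,1)→(p3,_,·)
state=p3 head=0 tape=1[_]10111_   (p3,_)→(p1,1,→)
state=p1 head=1 tape=11[1]0111_   (p1,1)→(p3,_,·)
state=p3 head=1 tape=11[_]0111_   (p3,_)→(p1,1,→)
state=p1 head=2 tape=111[0]111_   (p1,0)→(p1,0,→)
state=p1 head=3 tape=1110[1]11_   (p1,1)→(p3,_,·)
state=p3 head=3 tape=1110[_]11_   (p3,_)→(p1,1,→)
state=p1 head=4 tape=11101[1]1_   (p1,1)→(p3,_,·)
state=p3 head=4 tape=11101[_]1_   (p3,_)→(p1,1,→)
state=p1 head=5 tape=111011[1]_   (p1,1)→(p3,_,·)
state=p3 head=5 tape=111011[_]_   (p3,_)→(p1,1,→)
state=p1 head=6 tape=1110111[_]   (p1,_)→(pH,1,·)
state=pH head=6 tape=1110111[1]
Cell 0 holds 1 when M halts.

1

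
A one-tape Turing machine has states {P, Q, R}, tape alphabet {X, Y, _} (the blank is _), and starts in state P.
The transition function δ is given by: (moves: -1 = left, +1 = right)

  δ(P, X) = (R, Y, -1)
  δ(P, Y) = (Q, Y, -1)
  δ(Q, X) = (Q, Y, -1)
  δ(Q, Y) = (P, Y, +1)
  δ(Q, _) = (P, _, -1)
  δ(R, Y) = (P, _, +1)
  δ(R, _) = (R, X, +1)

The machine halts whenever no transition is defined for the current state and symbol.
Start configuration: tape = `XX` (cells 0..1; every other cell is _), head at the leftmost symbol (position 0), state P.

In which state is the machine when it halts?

P

state=P head=0 tape=_[X]X_   (P,X)→(R,Y,-1)
state=R head=-1 tape=[_]YX_   (R,_)→(R,X,+1)
state=R head=0 tape=X[Y]X_   (R,Y)→(P,_,+1)
state=P head=1 tape=X_[X]_   (P,X)→(R,Y,-1)
state=R head=0 tape=X[_]Y_   (R,_)→(R,X,+1)
state=R head=1 tape=XX[Y]_   (R,Y)→(P,_,+1)
state=P head=2 tape=XX_[_]
No transition is defined for (P, _); M halts in state P.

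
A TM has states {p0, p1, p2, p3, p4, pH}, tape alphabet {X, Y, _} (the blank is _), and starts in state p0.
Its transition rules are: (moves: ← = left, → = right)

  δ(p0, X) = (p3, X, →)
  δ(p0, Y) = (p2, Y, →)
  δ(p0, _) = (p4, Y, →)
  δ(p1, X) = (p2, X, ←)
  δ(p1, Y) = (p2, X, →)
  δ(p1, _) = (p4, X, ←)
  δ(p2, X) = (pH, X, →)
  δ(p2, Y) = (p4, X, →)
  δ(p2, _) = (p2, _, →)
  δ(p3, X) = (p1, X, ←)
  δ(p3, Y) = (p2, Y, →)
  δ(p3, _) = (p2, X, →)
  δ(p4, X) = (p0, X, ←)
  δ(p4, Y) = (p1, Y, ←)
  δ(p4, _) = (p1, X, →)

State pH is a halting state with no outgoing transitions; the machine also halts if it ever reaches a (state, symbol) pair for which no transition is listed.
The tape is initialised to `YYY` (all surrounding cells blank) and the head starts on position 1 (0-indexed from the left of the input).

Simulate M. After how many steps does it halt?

20

p0 | _Y[Y]Y__   read Y → write Y, move →, go to p2
p2 | _YY[Y]__   read Y → write X, move →, go to p4
p4 | _YYX[_]_   read _ → write X, move →, go to p1
p1 | _YYXX[_]   read _ → write X, move ←, go to p4
p4 | _YYX[X]X   read X → write X, move ←, go to p0
p0 | _YY[X]XX   read X → write X, move →, go to p3
p3 | _YYX[X]X   read X → write X, move ←, go to p1
p1 | _YY[X]XX   read X → write X, move ←, go to p2
p2 | _Y[Y]XXX   read Y → write X, move →, go to p4
p4 | _YX[X]XX   read X → write X, move ←, go to p0
p0 | _Y[X]XXX   read X → write X, move →, go to p3
p3 | _YX[X]XX   read X → write X, move ←, go to p1
p1 | _Y[X]XXX   read X → write X, move ←, go to p2
p2 | _[Y]XXXX   read Y → write X, move →, go to p4
p4 | _X[X]XXX   read X → write X, move ←, go to p0
p0 | _[X]XXXX   read X → write X, move →, go to p3
p3 | _X[X]XXX   read X → write X, move ←, go to p1
p1 | _[X]XXXX   read X → write X, move ←, go to p2
p2 | [_]XXXXX   read _ → write _, move →, go to p2
p2 | _[X]XXXX   read X → write X, move →, go to pH
pH | _X[X]XXX
M halts after 20 transitions.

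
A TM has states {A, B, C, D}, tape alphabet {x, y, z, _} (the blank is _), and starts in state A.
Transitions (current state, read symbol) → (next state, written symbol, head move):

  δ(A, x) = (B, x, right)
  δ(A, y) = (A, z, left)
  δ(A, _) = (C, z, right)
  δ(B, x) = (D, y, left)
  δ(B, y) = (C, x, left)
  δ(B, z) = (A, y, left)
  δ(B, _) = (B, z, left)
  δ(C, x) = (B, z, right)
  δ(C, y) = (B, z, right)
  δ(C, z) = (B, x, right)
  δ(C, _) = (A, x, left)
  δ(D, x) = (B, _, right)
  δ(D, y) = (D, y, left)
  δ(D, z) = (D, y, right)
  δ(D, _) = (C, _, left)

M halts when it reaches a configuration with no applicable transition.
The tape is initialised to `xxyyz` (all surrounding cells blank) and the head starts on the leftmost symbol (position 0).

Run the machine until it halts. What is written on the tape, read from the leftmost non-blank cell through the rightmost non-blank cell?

zyzyyyyyz

A | ____[x]xyyz   read x → write x, move right, go to B
B | ____x[x]yyz   read x → write y, move left, go to D
D | ____[x]yyyz   read x → write _, move right, go to B
B | _____[y]yyz   read y → write x, move left, go to C
C | ____[_]xyyz   read _ → write x, move left, go to A
A | ___[_]xxyyz   read _ → write z, move right, go to C
C | ___z[x]xyyz   read x → write z, move right, go to B
B | ___zz[x]yyz   read x → write y, move left, go to D
D | ___z[z]yyyz   read z → write y, move right, go to D
D | ___zy[y]yyz   read y → write y, move left, go to D
D | ___z[y]yyyz   read y → write y, move left, go to D
D | ___[z]yyyyz   read z → write y, move right, go to D
D | ___y[y]yyyz   read y → write y, move left, go to D
D | ___[y]yyyyz   read y → write y, move left, go to D
D | __[_]yyyyyz   read _ → write _, move left, go to C
C | _[_]_yyyyyz   read _ → write x, move left, go to A
A | [_]x_yyyyyz   read _ → write z, move right, go to C
C | z[x]_yyyyyz   read x → write z, move right, go to B
B | zz[_]yyyyyz   read _ → write z, move left, go to B
B | z[z]zyyyyyz   read z → write y, move left, go to A
A | [z]yzyyyyyz
The non-blank tape span at halt is zyzyyyyyz.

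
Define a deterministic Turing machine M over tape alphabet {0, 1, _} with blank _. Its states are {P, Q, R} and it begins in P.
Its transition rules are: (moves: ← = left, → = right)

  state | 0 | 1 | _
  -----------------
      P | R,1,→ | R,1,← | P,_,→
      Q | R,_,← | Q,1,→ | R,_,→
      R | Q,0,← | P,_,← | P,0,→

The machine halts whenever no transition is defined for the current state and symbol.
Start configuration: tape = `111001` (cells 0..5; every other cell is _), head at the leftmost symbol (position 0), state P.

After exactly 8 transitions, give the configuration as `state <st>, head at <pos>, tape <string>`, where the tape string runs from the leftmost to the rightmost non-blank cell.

state Q, head at -2, tape 0111001

P | __[1]11001   read 1 → write 1, move ←, go to R
R | _[_]111001   read _ → write 0, move →, go to P
P | _0[1]11001   read 1 → write 1, move ←, go to R
R | _[0]111001   read 0 → write 0, move ←, go to Q
Q | [_]0111001   read _ → write _, move →, go to R
R | _[0]111001   read 0 → write 0, move ←, go to Q
Q | [_]0111001   read _ → write _, move →, go to R
R | _[0]111001   read 0 → write 0, move ←, go to Q
Q | [_]0111001
After 8 steps: state Q, head at -2, tape 0111001.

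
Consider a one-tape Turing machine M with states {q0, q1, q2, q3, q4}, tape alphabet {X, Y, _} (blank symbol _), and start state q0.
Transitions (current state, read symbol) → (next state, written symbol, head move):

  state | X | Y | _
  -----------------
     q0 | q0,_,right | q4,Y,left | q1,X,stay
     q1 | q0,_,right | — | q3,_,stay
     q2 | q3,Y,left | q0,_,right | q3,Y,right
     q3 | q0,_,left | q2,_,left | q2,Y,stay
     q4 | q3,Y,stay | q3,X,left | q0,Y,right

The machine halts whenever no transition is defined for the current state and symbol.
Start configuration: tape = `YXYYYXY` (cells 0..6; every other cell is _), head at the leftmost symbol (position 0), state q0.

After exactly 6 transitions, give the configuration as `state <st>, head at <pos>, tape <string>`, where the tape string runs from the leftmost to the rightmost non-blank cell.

q0 | __[Y]XYYYXY   read Y → write Y, move left, go to q4
q4 | _[_]YXYYYXY   read _ → write Y, move right, go to q0
q0 | _Y[Y]XYYYXY   read Y → write Y, move left, go to q4
q4 | _[Y]YXYYYXY   read Y → write X, move left, go to q3
q3 | [_]XYXYYYXY   read _ → write Y, move stay, go to q2
q2 | [Y]XYXYYYXY   read Y → write _, move right, go to q0
q0 | _[X]YXYYYXY
After 6 steps: state q0, head at -1, tape XYXYYYXY.

state q0, head at -1, tape XYXYYYXY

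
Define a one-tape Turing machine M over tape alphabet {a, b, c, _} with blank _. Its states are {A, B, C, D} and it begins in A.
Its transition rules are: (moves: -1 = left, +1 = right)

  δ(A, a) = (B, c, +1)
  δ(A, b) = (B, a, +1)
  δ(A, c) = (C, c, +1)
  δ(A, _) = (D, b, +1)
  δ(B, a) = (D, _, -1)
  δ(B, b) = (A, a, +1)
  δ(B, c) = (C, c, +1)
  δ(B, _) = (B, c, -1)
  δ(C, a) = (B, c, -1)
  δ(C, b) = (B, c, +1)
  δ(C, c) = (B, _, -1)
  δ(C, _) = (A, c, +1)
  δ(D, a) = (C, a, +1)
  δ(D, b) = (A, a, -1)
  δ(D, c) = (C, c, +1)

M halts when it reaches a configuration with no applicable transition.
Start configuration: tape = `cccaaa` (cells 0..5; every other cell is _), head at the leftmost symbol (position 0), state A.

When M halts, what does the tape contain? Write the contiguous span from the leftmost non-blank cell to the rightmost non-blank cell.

ccccccb

A | [c]ccaaa__   read c → write c, move +1, go to C
C | c[c]caaa__   read c → write _, move -1, go to B
B | [c]_caaa__   read c → write c, move +1, go to C
C | c[_]caaa__   read _ → write c, move +1, go to A
A | cc[c]aaa__   read c → write c, move +1, go to C
C | ccc[a]aa__   read a → write c, move -1, go to B
B | cc[c]caa__   read c → write c, move +1, go to C
C | ccc[c]aa__   read c → write _, move -1, go to B
B | cc[c]_aa__   read c → write c, move +1, go to C
C | ccc[_]aa__   read _ → write c, move +1, go to A
A | cccc[a]a__   read a → write c, move +1, go to B
B | ccccc[a]__   read a → write _, move -1, go to D
D | cccc[c]___   read c → write c, move +1, go to C
C | ccccc[_]__   read _ → write c, move +1, go to A
A | cccccc[_]_   read _ → write b, move +1, go to D
D | ccccccb[_]
The non-blank tape span at halt is ccccccb.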